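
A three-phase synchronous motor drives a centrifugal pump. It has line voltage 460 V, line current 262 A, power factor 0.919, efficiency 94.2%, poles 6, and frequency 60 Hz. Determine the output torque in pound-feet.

P_in = √3·V·I·cosφ = 1.732 × 460 × 262 × 0.919 = 191833 W
P_out = η·P_in = 0.942 × 191833 = 180707 W
n = n_s = 120×60/6 = 1200 rpm (synchronous)
ω = 2π×1200/60 = 125.7 rad/s
τ = P_out/ω = 180707/125.7 = 1438 N·m
In lb·ft: 1438/1.356 = 1060 lb·ft

1060 lb·ft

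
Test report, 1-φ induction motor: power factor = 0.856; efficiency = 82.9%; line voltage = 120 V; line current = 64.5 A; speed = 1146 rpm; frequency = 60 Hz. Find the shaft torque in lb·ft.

P_in = V·I·cosφ = 120 × 64.5 × 0.856 = 6625 W
P_out = η·P_in = 0.829 × 6625 = 5492 W
n = 1146 rpm
ω = 2π×1146/60 = 120 rad/s
τ = P_out/ω = 5492/120 = 45.77 N·m
In lb·ft: 45.77/1.356 = 33.8 lb·ft

33.8 lb·ft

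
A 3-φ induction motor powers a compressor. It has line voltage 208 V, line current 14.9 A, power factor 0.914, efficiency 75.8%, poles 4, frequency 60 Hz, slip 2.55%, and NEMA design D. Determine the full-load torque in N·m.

20.2 N·m

P_in = √3·V·I·cosφ = 1.732 × 208 × 14.9 × 0.914 = 4906 W
P_out = η·P_in = 0.758 × 4906 = 3719 W
n_s = 120×60/4 = 1800 rpm; n = 1800×(1−0.0255) = 1754 rpm
ω = 2π×1754/60 = 183.7 rad/s
τ = P_out/ω = 3719/183.7 = 20.2 N·m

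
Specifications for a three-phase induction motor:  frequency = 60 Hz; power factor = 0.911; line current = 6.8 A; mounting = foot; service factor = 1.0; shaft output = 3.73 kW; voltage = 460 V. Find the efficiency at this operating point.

75.6 %

P_out = 3.73 kW = 3730 W
P_in = √3·V_L·I_L·cosφ = 1.732 × 460 × 6.8 × 0.911 = 4936 W
η = P_out / P_in = 3730 / 4936 = 0.756 = 75.6%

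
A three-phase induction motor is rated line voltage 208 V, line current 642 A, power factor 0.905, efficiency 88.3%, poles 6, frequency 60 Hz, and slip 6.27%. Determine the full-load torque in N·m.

1570 N·m

P_in = √3·V·I·cosφ = 1.732 × 208 × 642 × 0.905 = 209312 W
P_out = η·P_in = 0.883 × 209312 = 184822 W
n_s = 120×60/6 = 1200 rpm; n = 1200×(1−0.0627) = 1125 rpm
ω = 2π×1125/60 = 117.8 rad/s
τ = P_out/ω = 184822/117.8 = 1570 N·m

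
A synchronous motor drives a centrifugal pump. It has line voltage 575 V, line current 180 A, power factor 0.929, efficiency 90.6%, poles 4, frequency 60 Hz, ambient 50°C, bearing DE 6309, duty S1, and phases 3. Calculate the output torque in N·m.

P_in = √3·V·I·cosφ = 1.732 × 575 × 180 × 0.929 = 166534 W
P_out = η·P_in = 0.906 × 166534 = 150880 W
n = n_s = 120×60/4 = 1800 rpm (synchronous)
ω = 2π×1800/60 = 188.5 rad/s
τ = P_out/ω = 150880/188.5 = 800 N·m

800 N·m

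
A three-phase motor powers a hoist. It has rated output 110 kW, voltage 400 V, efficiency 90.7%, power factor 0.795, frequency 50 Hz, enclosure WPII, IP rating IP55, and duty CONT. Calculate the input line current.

220 A

P_out = 110 kW = 110000 W
P_in = P_out / η = 110000 / 0.907 = 121279 W
I_L = P_in / (√3·V_L·cosφ) = 121279 / (1.732 × 400 × 0.795) = 220 A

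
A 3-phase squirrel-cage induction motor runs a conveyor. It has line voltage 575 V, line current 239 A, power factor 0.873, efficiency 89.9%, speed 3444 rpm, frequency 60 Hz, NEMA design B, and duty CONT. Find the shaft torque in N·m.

518 N·m

P_in = √3·V·I·cosφ = 1.732 × 575 × 239 × 0.873 = 207792 W
P_out = η·P_in = 0.899 × 207792 = 186805 W
n = 3444 rpm
ω = 2π×3444/60 = 360.7 rad/s
τ = P_out/ω = 186805/360.7 = 518 N·m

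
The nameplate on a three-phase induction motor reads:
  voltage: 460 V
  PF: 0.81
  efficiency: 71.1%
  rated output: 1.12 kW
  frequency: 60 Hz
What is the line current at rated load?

P_out = 1.12 kW = 1120 W
P_in = P_out / η = 1120 / 0.711 = 1575 W
I_L = P_in / (√3·V_L·cosφ) = 1575 / (1.732 × 460 × 0.81) = 2.44 A

2.44 A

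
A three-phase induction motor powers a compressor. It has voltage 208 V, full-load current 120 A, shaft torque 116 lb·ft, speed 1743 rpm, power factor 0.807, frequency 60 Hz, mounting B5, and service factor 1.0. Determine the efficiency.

82.3 %

τ = 116 lb·ft × 1.356 = 157.3 N·m
ω = 2π × 1743/60 = 182.5 rad/s; P_out = τω = 157.3 × 182.5 = 28707 W
P_in = √3·V_L·I_L·cosφ = 1.732 × 208 × 120 × 0.807 = 34887 W
η = P_out / P_in = 28707 / 34887 = 0.823 = 82.3%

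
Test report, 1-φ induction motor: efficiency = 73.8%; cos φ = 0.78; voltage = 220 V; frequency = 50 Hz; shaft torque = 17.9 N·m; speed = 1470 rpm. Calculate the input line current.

21.8 A

ω = 2π×1470/60 = 153.9 rad/s; P_out = τω = 17.9 × 153.9 = 2755 W
P_in = P_out / η = 2755 / 0.738 = 3733 W
I = P_in / (V·cosφ) = 3733 / (220 × 0.78) = 21.8 A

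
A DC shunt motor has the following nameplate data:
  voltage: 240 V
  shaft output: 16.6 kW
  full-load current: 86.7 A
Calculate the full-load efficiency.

79.8 %

P_out = 16.6 kW = 16600 W
P_in = V·I = 240 × 86.7 = 20808 W
η = P_out / P_in = 16600 / 20808 = 0.798 = 79.8%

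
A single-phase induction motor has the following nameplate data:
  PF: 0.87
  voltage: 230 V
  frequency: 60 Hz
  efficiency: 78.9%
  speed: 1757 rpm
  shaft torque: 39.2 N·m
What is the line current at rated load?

ω = 2π×1757/60 = 184 rad/s; P_out = τω = 39.2 × 184 = 7213 W
P_in = P_out / η = 7213 / 0.789 = 9142 W
I = P_in / (V·cosφ) = 9142 / (230 × 0.87) = 45.7 A

45.7 A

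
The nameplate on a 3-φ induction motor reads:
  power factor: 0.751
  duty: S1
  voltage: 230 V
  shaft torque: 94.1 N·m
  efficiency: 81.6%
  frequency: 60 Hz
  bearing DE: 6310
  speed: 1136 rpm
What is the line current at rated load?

ω = 2π×1136/60 = 119 rad/s; P_out = τω = 94.1 × 119 = 11198 W
P_in = P_out / η = 11198 / 0.816 = 13723 W
I_L = P_in / (√3·V_L·cosφ) = 13723 / (1.732 × 230 × 0.751) = 45.9 A

45.9 A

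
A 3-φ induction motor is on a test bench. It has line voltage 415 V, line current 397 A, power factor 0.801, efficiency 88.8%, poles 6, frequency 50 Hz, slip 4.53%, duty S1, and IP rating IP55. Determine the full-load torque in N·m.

2030 N·m

P_in = √3·V·I·cosφ = 1.732 × 415 × 397 × 0.801 = 228570 W
P_out = η·P_in = 0.888 × 228570 = 202970 W
n_s = 120×50/6 = 1000 rpm; n = 1000×(1−0.0453) = 955 rpm
ω = 2π×955/60 = 100 rad/s
τ = P_out/ω = 202970/100 = 2030 N·m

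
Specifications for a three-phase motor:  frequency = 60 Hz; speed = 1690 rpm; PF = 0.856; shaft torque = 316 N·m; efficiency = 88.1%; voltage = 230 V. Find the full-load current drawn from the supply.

186 A

ω = 2π×1690/60 = 177 rad/s; P_out = τω = 316 × 177 = 55932 W
P_in = P_out / η = 55932 / 0.881 = 63487 W
I_L = P_in / (√3·V_L·cosφ) = 63487 / (1.732 × 230 × 0.856) = 186 A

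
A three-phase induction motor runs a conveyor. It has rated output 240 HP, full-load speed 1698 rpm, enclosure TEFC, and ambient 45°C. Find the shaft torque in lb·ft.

P_out = 240 × 746 = 179040 W
ω = 2π × 1698/60 = 177.8 rad/s
τ = P_out/ω = 179040/177.8 = 1007 N·m
In lb·ft: 1007/1.356 = 743 lb·ft

743 lb·ft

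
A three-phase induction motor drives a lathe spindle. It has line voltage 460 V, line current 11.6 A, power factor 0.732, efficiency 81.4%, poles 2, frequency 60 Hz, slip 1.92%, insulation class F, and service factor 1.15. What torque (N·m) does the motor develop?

P_in = √3·V·I·cosφ = 1.732 × 460 × 11.6 × 0.732 = 6765 W
P_out = η·P_in = 0.814 × 6765 = 5507 W
n_s = 120×60/2 = 3600 rpm; n = 3600×(1−0.0192) = 3531 rpm
ω = 2π×3531/60 = 369.8 rad/s
τ = P_out/ω = 5507/369.8 = 14.9 N·m

14.9 N·m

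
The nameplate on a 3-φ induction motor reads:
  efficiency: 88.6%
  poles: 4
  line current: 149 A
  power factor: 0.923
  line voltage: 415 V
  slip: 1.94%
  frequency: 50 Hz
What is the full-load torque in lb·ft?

419 lb·ft

P_in = √3·V·I·cosφ = 1.732 × 415 × 149 × 0.923 = 98852 W
P_out = η·P_in = 0.886 × 98852 = 87583 W
n_s = 120×50/4 = 1500 rpm; n = 1500×(1−0.0194) = 1471 rpm
ω = 2π×1471/60 = 154 rad/s
τ = P_out/ω = 87583/154 = 568.7 N·m
In lb·ft: 568.7/1.356 = 419 lb·ft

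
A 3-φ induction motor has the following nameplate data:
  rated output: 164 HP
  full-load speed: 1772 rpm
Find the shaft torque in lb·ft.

P_out = 164 × 746 = 122344 W
ω = 2π × 1772/60 = 185.6 rad/s
τ = P_out/ω = 122344/185.6 = 659.2 N·m
In lb·ft: 659.2/1.356 = 486 lb·ft

486 lb·ft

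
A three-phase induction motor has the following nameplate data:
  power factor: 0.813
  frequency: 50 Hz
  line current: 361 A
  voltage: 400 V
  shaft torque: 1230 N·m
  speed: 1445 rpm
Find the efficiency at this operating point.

91.5 %

ω = 2π × 1445/60 = 151.3 rad/s; P_out = τω = 1230 × 151.3 = 186099 W
P_in = √3·V_L·I_L·cosφ = 1.732 × 400 × 361 × 0.813 = 203332 W
η = P_out / P_in = 186099 / 203332 = 0.915 = 91.5%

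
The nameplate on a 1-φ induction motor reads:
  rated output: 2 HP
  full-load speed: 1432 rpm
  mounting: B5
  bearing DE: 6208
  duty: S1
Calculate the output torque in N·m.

P_out = 2 × 746 = 1492 W
ω = 2π × 1432/60 = 150 rad/s
τ = P_out/ω = 1492/150 = 9.95 N·m

9.95 N·m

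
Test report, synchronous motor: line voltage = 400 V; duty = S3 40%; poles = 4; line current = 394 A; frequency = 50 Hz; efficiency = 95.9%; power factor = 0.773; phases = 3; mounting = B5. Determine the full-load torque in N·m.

P_in = √3·V·I·cosφ = 1.732 × 400 × 394 × 0.773 = 211001 W
P_out = η·P_in = 0.959 × 211001 = 202350 W
n = n_s = 120×50/4 = 1500 rpm (synchronous)
ω = 2π×1500/60 = 157.1 rad/s
τ = P_out/ω = 202350/157.1 = 1290 N·m

1290 N·m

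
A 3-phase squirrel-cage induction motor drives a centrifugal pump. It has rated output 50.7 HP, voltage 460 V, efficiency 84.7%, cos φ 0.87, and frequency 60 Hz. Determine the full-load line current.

64.4 A

P_out = 50.7 × 746 = 37822 W
P_in = P_out / η = 37822 / 0.847 = 44654 W
I_L = P_in / (√3·V_L·cosφ) = 44654 / (1.732 × 460 × 0.87) = 64.4 A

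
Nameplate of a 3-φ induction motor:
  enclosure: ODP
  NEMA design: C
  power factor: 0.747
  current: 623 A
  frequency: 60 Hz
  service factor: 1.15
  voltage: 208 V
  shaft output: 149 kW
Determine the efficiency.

88.9 %

P_out = 149 kW = 149000 W
P_in = √3·V_L·I_L·cosφ = 1.732 × 208 × 623 × 0.747 = 167656 W
η = P_out / P_in = 149000 / 167656 = 0.889 = 88.9%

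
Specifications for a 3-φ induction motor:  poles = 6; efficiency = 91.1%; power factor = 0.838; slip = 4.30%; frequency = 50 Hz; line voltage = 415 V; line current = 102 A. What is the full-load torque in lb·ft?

412 lb·ft

P_in = √3·V·I·cosφ = 1.732 × 415 × 102 × 0.838 = 61438 W
P_out = η·P_in = 0.911 × 61438 = 55970 W
n_s = 120×50/6 = 1000 rpm; n = 1000×(1−0.043) = 957 rpm
ω = 2π×957/60 = 100.2 rad/s
τ = P_out/ω = 55970/100.2 = 558.6 N·m
In lb·ft: 558.6/1.356 = 412 lb·ft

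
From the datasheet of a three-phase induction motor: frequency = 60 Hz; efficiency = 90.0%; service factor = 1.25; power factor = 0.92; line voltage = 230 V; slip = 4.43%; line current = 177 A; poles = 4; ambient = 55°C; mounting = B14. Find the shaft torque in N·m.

P_in = √3·V·I·cosφ = 1.732 × 230 × 177 × 0.92 = 64869 W
P_out = η·P_in = 0.9 × 64869 = 58382 W
n_s = 120×60/4 = 1800 rpm; n = 1800×(1−0.0443) = 1720 rpm
ω = 2π×1720/60 = 180.1 rad/s
τ = P_out/ω = 58382/180.1 = 324 N·m

324 N·m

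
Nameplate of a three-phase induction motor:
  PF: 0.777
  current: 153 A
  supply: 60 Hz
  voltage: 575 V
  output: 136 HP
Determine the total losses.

16.9 kW

P_in = √3·V·I·cosφ = 1.732×575×153×0.777 = 118394 W
P_out = 136×746 = 101456 W
Losses = P_in − P_out = 118394 − 101456 = 16938 W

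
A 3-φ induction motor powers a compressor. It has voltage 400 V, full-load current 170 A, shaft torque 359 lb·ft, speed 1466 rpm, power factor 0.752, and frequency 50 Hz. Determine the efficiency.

84.4 %

τ = 359 lb·ft × 1.356 = 486.8 N·m
ω = 2π × 1466/60 = 153.5 rad/s; P_out = τω = 486.8 × 153.5 = 74724 W
P_in = √3·V_L·I_L·cosφ = 1.732 × 400 × 170 × 0.752 = 88568 W
η = P_out / P_in = 74724 / 88568 = 0.844 = 84.4%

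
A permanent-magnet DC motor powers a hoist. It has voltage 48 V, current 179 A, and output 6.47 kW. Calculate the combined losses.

P_in = V·I = 48×179 = 8592 W
P_out = 6470 W
Losses = P_in − P_out = 8592 − 6470 = 2122 W

2120 W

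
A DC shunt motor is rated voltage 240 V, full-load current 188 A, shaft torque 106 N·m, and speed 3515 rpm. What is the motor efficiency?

ω = 2π × 3515/60 = 368.1 rad/s; P_out = τω = 106 × 368.1 = 39019 W
P_in = V·I = 240 × 188 = 45120 W
η = P_out / P_in = 39019 / 45120 = 0.865 = 86.5%

86.5 %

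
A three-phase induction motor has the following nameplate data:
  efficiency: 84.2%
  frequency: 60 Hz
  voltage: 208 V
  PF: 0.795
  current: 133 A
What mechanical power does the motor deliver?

P_in = √3·V·I·cosφ = 1.732 × 208 × 133 × 0.795 = 38092 W
P_out = η·P_in = 0.842 × 38092 = 32073 W

32.1 kW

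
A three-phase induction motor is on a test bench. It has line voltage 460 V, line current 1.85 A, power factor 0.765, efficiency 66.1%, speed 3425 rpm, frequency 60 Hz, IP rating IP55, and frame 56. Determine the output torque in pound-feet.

P_in = √3·V·I·cosφ = 1.732 × 460 × 1.85 × 0.765 = 1128 W
P_out = η·P_in = 0.661 × 1128 = 746 W
n = 3425 rpm
ω = 2π×3425/60 = 358.7 rad/s
τ = P_out/ω = 746/358.7 = 2.08 N·m
In lb·ft: 2.08/1.356 = 1.53 lb·ft

1.53 lb·ft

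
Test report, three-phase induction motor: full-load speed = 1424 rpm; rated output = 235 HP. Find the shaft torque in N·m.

P_out = 235 × 746 = 175310 W
ω = 2π × 1424/60 = 149.1 rad/s
τ = P_out/ω = 175310/149.1 = 1180 N·m

1180 N·m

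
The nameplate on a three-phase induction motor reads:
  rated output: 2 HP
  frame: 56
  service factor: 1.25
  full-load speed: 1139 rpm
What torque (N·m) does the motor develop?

12.5 N·m

P_out = 2 × 746 = 1492 W
ω = 2π × 1139/60 = 119.3 rad/s
τ = P_out/ω = 1492/119.3 = 12.5 N·m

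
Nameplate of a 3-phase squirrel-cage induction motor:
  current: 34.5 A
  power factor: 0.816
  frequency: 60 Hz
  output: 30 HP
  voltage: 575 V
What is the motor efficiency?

79.8 %

P_out = 30 × 746 = 22380 W
P_in = √3·V_L·I_L·cosφ = 1.732 × 575 × 34.5 × 0.816 = 28037 W
η = P_out / P_in = 22380 / 28037 = 0.798 = 79.8%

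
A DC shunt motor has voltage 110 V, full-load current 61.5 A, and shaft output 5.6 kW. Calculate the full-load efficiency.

P_out = 5.6 kW = 5600 W
P_in = V·I = 110 × 61.5 = 6765 W
η = P_out / P_in = 5600 / 6765 = 0.828 = 82.8%

82.8 %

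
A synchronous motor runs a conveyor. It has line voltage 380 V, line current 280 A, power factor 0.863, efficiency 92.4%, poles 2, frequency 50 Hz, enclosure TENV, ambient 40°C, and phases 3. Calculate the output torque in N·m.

P_in = √3·V·I·cosφ = 1.732 × 380 × 280 × 0.863 = 159038 W
P_out = η·P_in = 0.924 × 159038 = 146951 W
n = n_s = 120×50/2 = 3000 rpm (synchronous)
ω = 2π×3000/60 = 314.2 rad/s
τ = P_out/ω = 146951/314.2 = 468 N·m

468 N·m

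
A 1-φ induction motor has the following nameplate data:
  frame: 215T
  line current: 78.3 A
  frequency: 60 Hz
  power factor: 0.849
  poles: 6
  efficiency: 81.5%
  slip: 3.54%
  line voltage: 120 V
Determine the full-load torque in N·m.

P_in = V·I·cosφ = 120 × 78.3 × 0.849 = 7977 W
P_out = η·P_in = 0.815 × 7977 = 6501 W
n_s = 120×60/6 = 1200 rpm; n = 1200×(1−0.0354) = 1158 rpm
ω = 2π×1158/60 = 121.3 rad/s
τ = P_out/ω = 6501/121.3 = 53.6 N·m

53.6 N·m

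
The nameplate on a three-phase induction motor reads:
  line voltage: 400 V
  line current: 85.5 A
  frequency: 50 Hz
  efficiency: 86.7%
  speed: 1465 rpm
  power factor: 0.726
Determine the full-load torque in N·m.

243 N·m

P_in = √3·V·I·cosφ = 1.732 × 400 × 85.5 × 0.726 = 43004 W
P_out = η·P_in = 0.867 × 43004 = 37284 W
n = 1465 rpm
ω = 2π×1465/60 = 153.4 rad/s
τ = P_out/ω = 37284/153.4 = 243 N·m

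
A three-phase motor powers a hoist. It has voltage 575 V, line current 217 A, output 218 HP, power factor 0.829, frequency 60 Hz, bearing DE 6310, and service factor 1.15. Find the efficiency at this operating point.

P_out = 218 × 746 = 162628 W
P_in = √3·V_L·I_L·cosφ = 1.732 × 575 × 217 × 0.829 = 179155 W
η = P_out / P_in = 162628 / 179155 = 0.908 = 90.8%

90.8 %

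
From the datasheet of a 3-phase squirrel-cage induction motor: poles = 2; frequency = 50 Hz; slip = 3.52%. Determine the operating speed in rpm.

n_s = 120f/p = 120×50/2 = 3000 rpm
n = n_s(1 − s) = 3000 × (1 − 0.0352) = 2894 rpm

2894 rpm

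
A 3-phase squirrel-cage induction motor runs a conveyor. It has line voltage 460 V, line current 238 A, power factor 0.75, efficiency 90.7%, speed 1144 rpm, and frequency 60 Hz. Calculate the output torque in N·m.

P_in = √3·V·I·cosφ = 1.732 × 460 × 238 × 0.75 = 142215 W
P_out = η·P_in = 0.907 × 142215 = 128989 W
n = 1144 rpm
ω = 2π×1144/60 = 119.8 rad/s
τ = P_out/ω = 128989/119.8 = 1080 N·m

1080 N·m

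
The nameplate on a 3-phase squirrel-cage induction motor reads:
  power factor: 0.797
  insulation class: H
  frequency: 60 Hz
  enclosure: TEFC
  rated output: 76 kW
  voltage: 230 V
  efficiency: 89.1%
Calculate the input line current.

269 A

P_out = 76 kW = 76000 W
P_in = P_out / η = 76000 / 0.891 = 85297 W
I_L = P_in / (√3·V_L·cosφ) = 85297 / (1.732 × 230 × 0.797) = 269 A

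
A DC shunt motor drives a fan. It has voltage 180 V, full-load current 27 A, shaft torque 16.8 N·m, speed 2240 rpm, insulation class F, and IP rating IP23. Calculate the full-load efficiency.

ω = 2π × 2240/60 = 234.6 rad/s; P_out = τω = 16.8 × 234.6 = 3941 W
P_in = V·I = 180 × 27 = 4860 W
η = P_out / P_in = 3941 / 4860 = 0.811 = 81.1%

81.1 %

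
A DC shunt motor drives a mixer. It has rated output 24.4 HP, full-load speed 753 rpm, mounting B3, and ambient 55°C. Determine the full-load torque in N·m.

P_out = 24.4 × 746 = 18202 W
ω = 2π × 753/60 = 78.85 rad/s
τ = P_out/ω = 18202/78.85 = 231 N·m

231 N·m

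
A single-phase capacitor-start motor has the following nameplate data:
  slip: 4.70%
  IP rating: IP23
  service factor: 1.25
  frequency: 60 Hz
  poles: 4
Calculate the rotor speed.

n_s = 120f/p = 120×60/4 = 1800 rpm
n = n_s(1 − s) = 1800 × (1 − 0.047) = 1715 rpm

1715 rpm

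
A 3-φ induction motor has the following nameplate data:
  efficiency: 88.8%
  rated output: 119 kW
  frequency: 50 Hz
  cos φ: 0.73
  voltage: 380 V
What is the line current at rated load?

279 A

P_out = 119 kW = 119000 W
P_in = P_out / η = 119000 / 0.888 = 134009 W
I_L = P_in / (√3·V_L·cosφ) = 134009 / (1.732 × 380 × 0.73) = 279 A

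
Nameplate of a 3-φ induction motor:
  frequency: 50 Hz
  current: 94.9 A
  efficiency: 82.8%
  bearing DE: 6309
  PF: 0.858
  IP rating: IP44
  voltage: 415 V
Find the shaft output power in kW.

P_in = √3·V·I·cosφ = 1.732 × 415 × 94.9 × 0.858 = 58526 W
P_out = η·P_in = 0.828 × 58526 = 48460 W

48.5 kW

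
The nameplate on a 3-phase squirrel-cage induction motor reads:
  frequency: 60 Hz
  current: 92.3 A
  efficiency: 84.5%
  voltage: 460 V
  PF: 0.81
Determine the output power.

50.3 kW

P_in = √3·V·I·cosφ = 1.732 × 460 × 92.3 × 0.81 = 59565 W
P_out = η·P_in = 0.845 × 59565 = 50332 W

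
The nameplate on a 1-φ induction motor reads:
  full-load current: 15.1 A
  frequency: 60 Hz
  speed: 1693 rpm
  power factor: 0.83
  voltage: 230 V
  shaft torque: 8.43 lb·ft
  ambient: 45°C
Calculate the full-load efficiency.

τ = 8.43 lb·ft × 1.356 = 11.43 N·m
ω = 2π × 1693/60 = 177.3 rad/s; P_out = τω = 11.43 × 177.3 = 2027 W
P_in = V·I·cosφ = 230 × 15.1 × 0.83 = 2883 W
η = P_out / P_in = 2027 / 2883 = 0.703 = 70.3%

70.3 %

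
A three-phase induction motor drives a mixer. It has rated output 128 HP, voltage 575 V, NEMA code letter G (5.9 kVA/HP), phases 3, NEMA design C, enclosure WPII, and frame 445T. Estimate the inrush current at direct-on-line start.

S_LR = 5.9 × 128 = 755.2 kVA
I_LR = S_LR/(√3·V_L) = 755200/(1.732×575) = 758 A

758 A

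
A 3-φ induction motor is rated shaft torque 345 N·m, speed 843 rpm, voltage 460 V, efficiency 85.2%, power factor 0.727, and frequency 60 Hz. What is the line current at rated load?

ω = 2π×843/60 = 88.28 rad/s; P_out = τω = 345 × 88.28 = 30457 W
P_in = P_out / η = 30457 / 0.852 = 35748 W
I_L = P_in / (√3·V_L·cosφ) = 35748 / (1.732 × 460 × 0.727) = 61.7 A

61.7 A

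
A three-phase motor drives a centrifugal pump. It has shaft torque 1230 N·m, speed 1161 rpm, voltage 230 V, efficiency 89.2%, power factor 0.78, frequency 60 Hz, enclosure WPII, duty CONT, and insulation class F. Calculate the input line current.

ω = 2π×1161/60 = 121.6 rad/s; P_out = τω = 1230 × 121.6 = 149568 W
P_in = P_out / η = 149568 / 0.892 = 167677 W
I_L = P_in / (√3·V_L·cosφ) = 167677 / (1.732 × 230 × 0.78) = 540 A

540 A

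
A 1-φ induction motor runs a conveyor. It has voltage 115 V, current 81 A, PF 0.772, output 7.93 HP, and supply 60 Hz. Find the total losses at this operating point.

1280 W

P_in = V·I·cosφ = 115×81×0.772 = 7191 W
P_out = 7.93×746 = 5916 W
Losses = P_in − P_out = 7191 − 5916 = 1275 W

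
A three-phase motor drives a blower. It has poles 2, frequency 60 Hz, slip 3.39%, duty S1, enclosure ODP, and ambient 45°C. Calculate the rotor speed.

n_s = 120f/p = 120×60/2 = 3600 rpm
n = n_s(1 − s) = 3600 × (1 − 0.0339) = 3478 rpm

3478 rpm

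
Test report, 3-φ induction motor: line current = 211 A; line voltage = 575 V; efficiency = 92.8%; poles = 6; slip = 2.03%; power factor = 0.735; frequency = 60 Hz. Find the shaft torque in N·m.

P_in = √3·V·I·cosφ = 1.732 × 575 × 211 × 0.735 = 154449 W
P_out = η·P_in = 0.928 × 154449 = 143329 W
n_s = 120×60/6 = 1200 rpm; n = 1200×(1−0.0203) = 1176 rpm
ω = 2π×1176/60 = 123.2 rad/s
τ = P_out/ω = 143329/123.2 = 1160 N·m

1160 N·m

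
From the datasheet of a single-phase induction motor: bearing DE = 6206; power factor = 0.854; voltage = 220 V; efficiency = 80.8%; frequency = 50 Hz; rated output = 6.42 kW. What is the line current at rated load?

P_out = 6.42 kW = 6420 W
P_in = P_out / η = 6420 / 0.808 = 7946 W
I = P_in / (V·cosφ) = 7946 / (220 × 0.854) = 42.3 A

42.3 A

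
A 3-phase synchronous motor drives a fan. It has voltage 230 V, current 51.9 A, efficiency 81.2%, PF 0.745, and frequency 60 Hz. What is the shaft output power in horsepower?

P_in = √3·V·I·cosφ = 1.732 × 230 × 51.9 × 0.745 = 15403 W
P_out = η·P_in = 0.812 × 15403 = 12507 W
= 12507/746 = 16.8 HP

16.8 HP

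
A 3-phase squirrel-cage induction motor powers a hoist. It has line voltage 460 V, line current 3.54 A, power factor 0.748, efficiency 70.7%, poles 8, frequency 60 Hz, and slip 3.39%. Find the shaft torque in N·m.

P_in = √3·V·I·cosφ = 1.732 × 460 × 3.54 × 0.748 = 2110 W
P_out = η·P_in = 0.707 × 2110 = 1492 W
n_s = 120×60/8 = 900 rpm; n = 900×(1−0.0339) = 869 rpm
ω = 2π×869/60 = 91 rad/s
τ = P_out/ω = 1492/91 = 16.4 N·m

16.4 N·m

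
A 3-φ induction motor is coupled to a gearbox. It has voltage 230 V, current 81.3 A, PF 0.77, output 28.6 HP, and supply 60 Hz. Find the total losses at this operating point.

P_in = √3·V·I·cosφ = 1.732×230×81.3×0.77 = 24938 W
P_out = 28.6×746 = 21336 W
Losses = P_in − P_out = 24938 − 21336 = 3602 W

3.6 kW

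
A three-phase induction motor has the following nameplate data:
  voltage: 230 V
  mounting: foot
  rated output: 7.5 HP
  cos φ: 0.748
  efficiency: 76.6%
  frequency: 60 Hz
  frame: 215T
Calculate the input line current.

P_out = 7.5 × 746 = 5595 W
P_in = P_out / η = 5595 / 0.766 = 7304 W
I_L = P_in / (√3·V_L·cosφ) = 7304 / (1.732 × 230 × 0.748) = 24.5 A

24.5 A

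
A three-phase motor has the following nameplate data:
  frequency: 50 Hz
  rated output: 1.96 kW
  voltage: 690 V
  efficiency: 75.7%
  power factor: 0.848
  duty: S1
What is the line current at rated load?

2.55 A

P_out = 1.96 kW = 1960 W
P_in = P_out / η = 1960 / 0.757 = 2589 W
I_L = P_in / (√3·V_L·cosφ) = 2589 / (1.732 × 690 × 0.848) = 2.55 A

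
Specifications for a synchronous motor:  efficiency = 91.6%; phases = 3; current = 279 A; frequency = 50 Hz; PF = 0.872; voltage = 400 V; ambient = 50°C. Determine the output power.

P_in = √3·V·I·cosφ = 1.732 × 400 × 279 × 0.872 = 168550 W
P_out = η·P_in = 0.916 × 168550 = 154392 W

154 kW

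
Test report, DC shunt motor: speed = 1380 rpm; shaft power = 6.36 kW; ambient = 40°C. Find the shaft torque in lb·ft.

ω = 2π × 1380/60 = 144.5 rad/s
τ = P/ω = 6360/144.5 = 44.01 N·m
In lb·ft: 44.01/1.356 = 32.5 lb·ft

32.5 lb·ft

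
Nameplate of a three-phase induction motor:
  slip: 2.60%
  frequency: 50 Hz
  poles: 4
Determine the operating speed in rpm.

1461 rpm

n_s = 120f/p = 120×50/4 = 1500 rpm
n = n_s(1 − s) = 1500 × (1 − 0.026) = 1461 rpm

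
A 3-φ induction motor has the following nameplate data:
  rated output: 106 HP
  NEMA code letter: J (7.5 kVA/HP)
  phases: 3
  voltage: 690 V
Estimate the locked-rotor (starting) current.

S_LR = 7.5 × 106 = 795 kVA
I_LR = S_LR/(√3·V_L) = 795000/(1.732×690) = 665 A

665 A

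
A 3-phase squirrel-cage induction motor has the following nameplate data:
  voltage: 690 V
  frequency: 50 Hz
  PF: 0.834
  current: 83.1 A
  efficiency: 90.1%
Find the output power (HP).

100 HP

P_in = √3·V·I·cosφ = 1.732 × 690 × 83.1 × 0.834 = 82825 W
P_out = η·P_in = 0.901 × 82825 = 74625 W
= 74625/746 = 100 HP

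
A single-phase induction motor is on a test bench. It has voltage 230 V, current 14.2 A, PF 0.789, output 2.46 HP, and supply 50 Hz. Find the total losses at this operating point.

P_in = V·I·cosφ = 230×14.2×0.789 = 2577 W
P_out = 2.46×746 = 1835 W
Losses = P_in − P_out = 2577 − 1835 = 742 W

742 W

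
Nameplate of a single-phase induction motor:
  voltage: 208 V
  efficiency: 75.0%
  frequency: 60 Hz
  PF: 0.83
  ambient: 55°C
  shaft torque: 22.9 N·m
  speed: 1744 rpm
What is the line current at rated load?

ω = 2π×1744/60 = 182.6 rad/s; P_out = τω = 22.9 × 182.6 = 4182 W
P_in = P_out / η = 4182 / 0.750 = 5576 W
I = P_in / (V·cosφ) = 5576 / (208 × 0.83) = 32.3 A

32.3 A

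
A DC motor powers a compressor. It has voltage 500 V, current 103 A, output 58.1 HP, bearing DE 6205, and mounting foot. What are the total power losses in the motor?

P_in = V·I = 500×103 = 51500 W
P_out = 58.1×746 = 43343 W
Losses = P_in − P_out = 51500 − 43343 = 8157 W

8.16 kW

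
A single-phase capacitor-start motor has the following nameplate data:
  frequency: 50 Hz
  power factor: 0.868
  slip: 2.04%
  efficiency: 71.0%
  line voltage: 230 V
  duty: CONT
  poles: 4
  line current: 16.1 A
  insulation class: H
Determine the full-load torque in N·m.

14.8 N·m

P_in = V·I·cosφ = 230 × 16.1 × 0.868 = 3214 W
P_out = η·P_in = 0.71 × 3214 = 2282 W
n_s = 120×50/4 = 1500 rpm; n = 1500×(1−0.0204) = 1469 rpm
ω = 2π×1469/60 = 153.8 rad/s
τ = P_out/ω = 2282/153.8 = 14.8 N·m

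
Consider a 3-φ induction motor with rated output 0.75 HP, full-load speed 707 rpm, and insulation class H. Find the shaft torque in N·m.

P_out = 0.75 × 746 = 560 W
ω = 2π × 707/60 = 74.04 rad/s
τ = P_out/ω = 560/74.04 = 7.56 N·m

7.56 N·m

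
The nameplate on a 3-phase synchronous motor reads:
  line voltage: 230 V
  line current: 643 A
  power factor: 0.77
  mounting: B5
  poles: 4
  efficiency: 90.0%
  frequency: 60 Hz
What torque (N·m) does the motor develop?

942 N·m

P_in = √3·V·I·cosφ = 1.732 × 230 × 643 × 0.77 = 197232 W
P_out = η·P_in = 0.9 × 197232 = 177509 W
n = n_s = 120×60/4 = 1800 rpm (synchronous)
ω = 2π×1800/60 = 188.5 rad/s
τ = P_out/ω = 177509/188.5 = 942 N·m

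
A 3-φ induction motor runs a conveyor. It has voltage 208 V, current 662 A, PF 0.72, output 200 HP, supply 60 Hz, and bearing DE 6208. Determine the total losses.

P_in = √3·V·I·cosφ = 1.732×208×662×0.72 = 171712 W
P_out = 200×746 = 149200 W
Losses = P_in − P_out = 171712 − 149200 = 22512 W

22.5 kW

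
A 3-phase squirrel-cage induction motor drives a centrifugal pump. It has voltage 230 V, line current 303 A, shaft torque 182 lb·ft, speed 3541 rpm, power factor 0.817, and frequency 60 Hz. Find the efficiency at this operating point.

τ = 182 lb·ft × 1.356 = 246.8 N·m
ω = 2π × 3541/60 = 370.8 rad/s; P_out = τω = 246.8 × 370.8 = 91513 W
P_in = √3·V_L·I_L·cosφ = 1.732 × 230 × 303 × 0.817 = 98614 W
η = P_out / P_in = 91513 / 98614 = 0.928 = 92.8%

92.8 %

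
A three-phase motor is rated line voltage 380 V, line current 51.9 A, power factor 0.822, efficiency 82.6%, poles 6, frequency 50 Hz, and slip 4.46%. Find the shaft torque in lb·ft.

P_in = √3·V·I·cosφ = 1.732 × 380 × 51.9 × 0.822 = 28078 W
P_out = η·P_in = 0.826 × 28078 = 23192 W
n_s = 120×50/6 = 1000 rpm; n = 1000×(1−0.0446) = 955 rpm
ω = 2π×955/60 = 100 rad/s
τ = P_out/ω = 23192/100 = 231.9 N·m
In lb·ft: 231.9/1.356 = 171 lb·ft

171 lb·ft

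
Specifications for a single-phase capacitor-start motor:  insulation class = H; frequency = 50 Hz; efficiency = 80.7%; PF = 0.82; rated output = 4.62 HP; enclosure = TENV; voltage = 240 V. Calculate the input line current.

21.7 A

P_out = 4.62 × 746 = 3447 W
P_in = P_out / η = 3447 / 0.807 = 4271 W
I = P_in / (V·cosφ) = 4271 / (240 × 0.82) = 21.7 A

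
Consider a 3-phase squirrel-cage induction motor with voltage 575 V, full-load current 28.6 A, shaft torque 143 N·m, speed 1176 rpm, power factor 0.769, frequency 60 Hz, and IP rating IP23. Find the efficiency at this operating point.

ω = 2π × 1176/60 = 123.2 rad/s; P_out = τω = 143 × 123.2 = 17618 W
P_in = √3·V_L·I_L·cosφ = 1.732 × 575 × 28.6 × 0.769 = 21903 W
η = P_out / P_in = 17618 / 21903 = 0.804 = 80.4%

80.4 %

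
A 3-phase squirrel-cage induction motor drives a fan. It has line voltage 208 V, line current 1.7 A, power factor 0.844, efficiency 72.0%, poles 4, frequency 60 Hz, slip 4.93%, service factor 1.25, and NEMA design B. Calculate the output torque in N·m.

2.08 N·m

P_in = √3·V·I·cosφ = 1.732 × 208 × 1.7 × 0.844 = 517 W
P_out = η·P_in = 0.72 × 517 = 372 W
n_s = 120×60/4 = 1800 rpm; n = 1800×(1−0.0493) = 1711 rpm
ω = 2π×1711/60 = 179.2 rad/s
τ = P_out/ω = 372/179.2 = 2.08 N·m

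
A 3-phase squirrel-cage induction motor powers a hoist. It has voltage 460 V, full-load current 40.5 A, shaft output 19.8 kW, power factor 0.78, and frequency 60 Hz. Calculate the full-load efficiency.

78.7 %

P_out = 19.8 kW = 19800 W
P_in = √3·V_L·I_L·cosφ = 1.732 × 460 × 40.5 × 0.78 = 25168 W
η = P_out / P_in = 19800 / 25168 = 0.787 = 78.7%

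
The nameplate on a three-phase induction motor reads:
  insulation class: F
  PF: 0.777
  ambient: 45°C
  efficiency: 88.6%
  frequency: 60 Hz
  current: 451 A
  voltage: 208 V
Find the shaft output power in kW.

112 kW

P_in = √3·V·I·cosφ = 1.732 × 208 × 451 × 0.777 = 126243 W
P_out = η·P_in = 0.886 × 126243 = 111851 W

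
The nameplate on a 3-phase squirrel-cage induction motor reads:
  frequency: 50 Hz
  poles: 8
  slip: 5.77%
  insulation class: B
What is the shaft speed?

n_s = 120f/p = 120×50/8 = 750 rpm
n = n_s(1 − s) = 750 × (1 − 0.0577) = 707 rpm

707 rpm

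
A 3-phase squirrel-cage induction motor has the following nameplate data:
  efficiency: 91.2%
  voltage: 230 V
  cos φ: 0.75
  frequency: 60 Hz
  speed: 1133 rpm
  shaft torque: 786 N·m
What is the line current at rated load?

342 A

ω = 2π×1133/60 = 118.6 rad/s; P_out = τω = 786 × 118.6 = 93220 W
P_in = P_out / η = 93220 / 0.912 = 102215 W
I_L = P_in / (√3·V_L·cosφ) = 102215 / (1.732 × 230 × 0.75) = 342 A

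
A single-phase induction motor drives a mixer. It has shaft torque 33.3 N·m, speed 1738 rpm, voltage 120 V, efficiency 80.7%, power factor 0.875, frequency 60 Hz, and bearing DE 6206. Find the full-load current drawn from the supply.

ω = 2π×1738/60 = 182 rad/s; P_out = τω = 33.3 × 182 = 6061 W
P_in = P_out / η = 6061 / 0.807 = 7511 W
I = P_in / (V·cosφ) = 7511 / (120 × 0.875) = 71.5 A

71.5 A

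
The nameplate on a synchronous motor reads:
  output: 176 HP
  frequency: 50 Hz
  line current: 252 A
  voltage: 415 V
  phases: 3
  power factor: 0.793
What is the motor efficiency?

91.4 %

P_out = 176 × 746 = 131296 W
P_in = √3·V_L·I_L·cosφ = 1.732 × 415 × 252 × 0.793 = 143638 W
η = P_out / P_in = 131296 / 143638 = 0.914 = 91.4%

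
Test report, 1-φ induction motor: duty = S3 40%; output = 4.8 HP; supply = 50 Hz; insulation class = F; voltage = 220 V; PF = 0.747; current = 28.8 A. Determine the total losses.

1150 W

P_in = V·I·cosφ = 220×28.8×0.747 = 4733 W
P_out = 4.8×746 = 3581 W
Losses = P_in − P_out = 4733 − 3581 = 1152 W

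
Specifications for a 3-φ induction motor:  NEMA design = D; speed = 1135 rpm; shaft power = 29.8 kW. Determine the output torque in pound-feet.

185 lb·ft

ω = 2π × 1135/60 = 118.9 rad/s
τ = P/ω = 29800/118.9 = 250.6 N·m
In lb·ft: 250.6/1.356 = 185 lb·ft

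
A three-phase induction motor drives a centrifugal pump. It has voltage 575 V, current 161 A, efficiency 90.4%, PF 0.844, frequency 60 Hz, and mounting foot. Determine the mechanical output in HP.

164 HP

P_in = √3·V·I·cosφ = 1.732 × 575 × 161 × 0.844 = 135327 W
P_out = η·P_in = 0.904 × 135327 = 122336 W
= 122336/746 = 164 HP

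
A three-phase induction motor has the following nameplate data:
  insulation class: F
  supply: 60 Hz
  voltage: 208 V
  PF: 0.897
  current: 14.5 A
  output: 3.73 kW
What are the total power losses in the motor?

956 W

P_in = √3·V·I·cosφ = 1.732×208×14.5×0.897 = 4686 W
P_out = 3730 W
Losses = P_in − P_out = 4686 − 3730 = 956 W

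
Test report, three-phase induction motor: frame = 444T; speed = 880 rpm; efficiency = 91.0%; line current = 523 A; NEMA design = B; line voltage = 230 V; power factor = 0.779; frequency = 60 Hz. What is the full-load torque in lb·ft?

1180 lb·ft

P_in = √3·V·I·cosφ = 1.732 × 230 × 523 × 0.779 = 162299 W
P_out = η·P_in = 0.91 × 162299 = 147692 W
n = 880 rpm
ω = 2π×880/60 = 92.15 rad/s
τ = P_out/ω = 147692/92.15 = 1603 N·m
In lb·ft: 1603/1.356 = 1180 lb·ft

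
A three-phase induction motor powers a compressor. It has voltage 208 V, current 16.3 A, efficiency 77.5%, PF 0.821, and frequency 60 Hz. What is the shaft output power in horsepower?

P_in = √3·V·I·cosφ = 1.732 × 208 × 16.3 × 0.821 = 4821 W
P_out = η·P_in = 0.775 × 4821 = 3736 W
= 3736/746 = 5.01 HP

5.01 HP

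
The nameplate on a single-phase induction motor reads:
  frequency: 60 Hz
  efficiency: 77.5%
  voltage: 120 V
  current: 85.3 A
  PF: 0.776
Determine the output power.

P_in = V·I·cosφ = 120 × 85.3 × 0.776 = 7943 W
P_out = η·P_in = 0.775 × 7943 = 6156 W

6.16 kW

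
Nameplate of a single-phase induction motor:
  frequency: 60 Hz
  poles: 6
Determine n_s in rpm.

1200 rpm

n_s = 120f/p = 120×60/6 = 1200 rpm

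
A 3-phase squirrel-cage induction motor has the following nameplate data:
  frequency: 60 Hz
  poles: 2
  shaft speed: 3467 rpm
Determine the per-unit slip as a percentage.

n_s = 120f/p = 120×60/2 = 3600 rpm
s = (n_s − n)/n_s = (3600 − 3467)/3600 = 0.0369

3.7 %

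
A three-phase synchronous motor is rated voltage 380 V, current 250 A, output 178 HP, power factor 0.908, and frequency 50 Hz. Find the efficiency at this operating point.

88.9 %

P_out = 178 × 746 = 132788 W
P_in = √3·V_L·I_L·cosφ = 1.732 × 380 × 250 × 0.908 = 149402 W
η = P_out / P_in = 132788 / 149402 = 0.889 = 88.9%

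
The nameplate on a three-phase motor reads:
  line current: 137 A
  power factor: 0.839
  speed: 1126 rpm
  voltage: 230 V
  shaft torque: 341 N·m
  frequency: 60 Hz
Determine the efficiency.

87.8 %

ω = 2π × 1126/60 = 117.9 rad/s; P_out = τω = 341 × 117.9 = 40204 W
P_in = √3·V_L·I_L·cosφ = 1.732 × 230 × 137 × 0.839 = 45789 W
η = P_out / P_in = 40204 / 45789 = 0.878 = 87.8%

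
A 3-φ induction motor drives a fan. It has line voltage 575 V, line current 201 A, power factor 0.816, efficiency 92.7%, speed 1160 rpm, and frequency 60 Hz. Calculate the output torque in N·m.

1250 N·m

P_in = √3·V·I·cosφ = 1.732 × 575 × 201 × 0.816 = 163344 W
P_out = η·P_in = 0.927 × 163344 = 151420 W
n = 1160 rpm
ω = 2π×1160/60 = 121.5 rad/s
τ = P_out/ω = 151420/121.5 = 1250 N·m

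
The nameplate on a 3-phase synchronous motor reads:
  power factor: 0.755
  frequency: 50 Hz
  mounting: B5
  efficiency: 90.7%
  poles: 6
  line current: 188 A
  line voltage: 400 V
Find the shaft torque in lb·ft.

P_in = √3·V·I·cosφ = 1.732 × 400 × 188 × 0.755 = 98336 W
P_out = η·P_in = 0.907 × 98336 = 89191 W
n = n_s = 120×50/6 = 1000 rpm (synchronous)
ω = 2π×1000/60 = 104.7 rad/s
τ = P_out/ω = 89191/104.7 = 851.9 N·m
In lb·ft: 851.9/1.356 = 628 lb·ft

628 lb·ft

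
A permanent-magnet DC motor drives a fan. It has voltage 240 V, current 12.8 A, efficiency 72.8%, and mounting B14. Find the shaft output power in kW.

P_in = V·I = 240 × 12.8 = 3072 W
P_out = η·P_in = 0.728 × 3072 = 2236 W

2.24 kW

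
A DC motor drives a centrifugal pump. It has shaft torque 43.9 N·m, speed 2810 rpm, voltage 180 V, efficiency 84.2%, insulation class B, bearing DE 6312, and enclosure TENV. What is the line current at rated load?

85.2 A

ω = 2π×2810/60 = 294.3 rad/s; P_out = τω = 43.9 × 294.3 = 12920 W
P_in = P_out / η = 12920 / 0.842 = 15344 W
I = P_in / V = 15344 / 180 = 85.2 A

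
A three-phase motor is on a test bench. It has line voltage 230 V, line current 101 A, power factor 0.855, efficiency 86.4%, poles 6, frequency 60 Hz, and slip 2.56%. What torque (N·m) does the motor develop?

P_in = √3·V·I·cosφ = 1.732 × 230 × 101 × 0.855 = 34400 W
P_out = η·P_in = 0.864 × 34400 = 29722 W
n_s = 120×60/6 = 1200 rpm; n = 1200×(1−0.0256) = 1169 rpm
ω = 2π×1169/60 = 122.4 rad/s
τ = P_out/ω = 29722/122.4 = 243 N·m

243 N·m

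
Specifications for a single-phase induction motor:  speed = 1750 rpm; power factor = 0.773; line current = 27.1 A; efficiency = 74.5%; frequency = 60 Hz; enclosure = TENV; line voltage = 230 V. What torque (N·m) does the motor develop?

19.6 N·m

P_in = V·I·cosφ = 230 × 27.1 × 0.773 = 4818 W
P_out = η·P_in = 0.745 × 4818 = 3589 W
n = 1750 rpm
ω = 2π×1750/60 = 183.3 rad/s
τ = P_out/ω = 3589/183.3 = 19.6 N·m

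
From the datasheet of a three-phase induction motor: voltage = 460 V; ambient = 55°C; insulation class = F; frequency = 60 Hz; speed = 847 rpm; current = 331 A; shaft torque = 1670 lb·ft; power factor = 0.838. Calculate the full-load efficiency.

τ = 1670 lb·ft × 1.356 = 2265 N·m
ω = 2π × 847/60 = 88.7 rad/s; P_out = τω = 2265 × 88.7 = 200906 W
P_in = √3·V_L·I_L·cosφ = 1.732 × 460 × 331 × 0.838 = 220993 W
η = P_out / P_in = 200906 / 220993 = 0.909 = 90.9%

90.9 %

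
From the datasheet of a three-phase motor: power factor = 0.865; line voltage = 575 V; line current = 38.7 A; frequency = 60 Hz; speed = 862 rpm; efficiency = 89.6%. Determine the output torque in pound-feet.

P_in = √3·V·I·cosφ = 1.732 × 575 × 38.7 × 0.865 = 33338 W
P_out = η·P_in = 0.896 × 33338 = 29871 W
n = 862 rpm
ω = 2π×862/60 = 90.27 rad/s
τ = P_out/ω = 29871/90.27 = 330.9 N·m
In lb·ft: 330.9/1.356 = 244 lb·ft

244 lb·ft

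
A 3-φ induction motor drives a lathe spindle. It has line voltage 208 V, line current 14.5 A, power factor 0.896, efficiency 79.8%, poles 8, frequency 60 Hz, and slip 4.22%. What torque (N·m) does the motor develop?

P_in = √3·V·I·cosφ = 1.732 × 208 × 14.5 × 0.896 = 4680 W
P_out = η·P_in = 0.798 × 4680 = 3735 W
n_s = 120×60/8 = 900 rpm; n = 900×(1−0.0422) = 862 rpm
ω = 2π×862/60 = 90.27 rad/s
τ = P_out/ω = 3735/90.27 = 41.4 N·m

41.4 N·m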